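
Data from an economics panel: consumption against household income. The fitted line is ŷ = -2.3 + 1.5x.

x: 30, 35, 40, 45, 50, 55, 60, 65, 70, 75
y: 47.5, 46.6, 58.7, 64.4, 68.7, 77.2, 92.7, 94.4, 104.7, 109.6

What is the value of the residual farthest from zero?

r = 5

x=30: ŷ = -2.3 + 1.5·30 = 42.7; r = 47.5 − 42.7 = 4.8
x=35: ŷ = -2.3 + 1.5·35 = 50.2; r = 46.6 − 50.2 = -3.6
x=40: ŷ = -2.3 + 1.5·40 = 57.7; r = 58.7 − 57.7 = 1
x=45: ŷ = -2.3 + 1.5·45 = 65.2; r = 64.4 − 65.2 = -0.8
x=50: ŷ = -2.3 + 1.5·50 = 72.7; r = 68.7 − 72.7 = -4
x=55: ŷ = -2.3 + 1.5·55 = 80.2; r = 77.2 − 80.2 = -3
x=60: ŷ = -2.3 + 1.5·60 = 87.7; r = 92.7 − 87.7 = 5
x=65: ŷ = -2.3 + 1.5·65 = 95.2; r = 94.4 − 95.2 = -0.8
x=70: ŷ = -2.3 + 1.5·70 = 102.7; r = 104.7 − 102.7 = 2
x=75: ŷ = -2.3 + 1.5·75 = 110.2; r = 109.6 − 110.2 = -0.6
Largest |r| is 5 at x = 60, residual 5.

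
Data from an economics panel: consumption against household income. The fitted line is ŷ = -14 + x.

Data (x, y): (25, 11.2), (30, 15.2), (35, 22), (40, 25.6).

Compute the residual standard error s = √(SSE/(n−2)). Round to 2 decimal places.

s = 0.96

x=25: ŷ = -14 + 25 = 11; e = 11.2 − 11 = 0.2
x=30: ŷ = -14 + 30 = 16; e = 15.2 − 16 = -0.8
x=35: ŷ = -14 + 35 = 21; e = 22 − 21 = 1
x=40: ŷ = -14 + 40 = 26; e = 25.6 − 26 = -0.4
SSE = 0.04 + 0.64 + 1 + 0.16 = 1.84
s = √(1.84/2) = √0.92 ≈ 0.96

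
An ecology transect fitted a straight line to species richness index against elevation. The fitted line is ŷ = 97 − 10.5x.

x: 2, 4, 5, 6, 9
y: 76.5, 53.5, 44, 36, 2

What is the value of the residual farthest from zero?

e = 2

x=2: ŷ = 97 − 10.5·2 = 76; e = 76.5 − 76 = 0.5
x=4: ŷ = 97 − 10.5·4 = 55; e = 53.5 − 55 = -1.5
x=5: ŷ = 97 − 10.5·5 = 44.5; e = 44 − 44.5 = -0.5
x=6: ŷ = 97 − 10.5·6 = 34; e = 36 − 34 = 2
x=9: ŷ = 97 − 10.5·9 = 2.5; e = 2 − 2.5 = -0.5
Largest |e| is 2 at x = 6, residual 2.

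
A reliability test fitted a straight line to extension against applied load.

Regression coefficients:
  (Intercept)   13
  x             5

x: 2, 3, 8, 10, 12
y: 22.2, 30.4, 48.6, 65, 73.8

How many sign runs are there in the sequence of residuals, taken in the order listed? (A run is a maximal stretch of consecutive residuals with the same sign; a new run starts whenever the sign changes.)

x=2: ŷ = 13 + 5·2 = 23; r = 22.2 − 23 = -0.8
x=3: ŷ = 13 + 5·3 = 28; r = 30.4 − 28 = 2.4
x=8: ŷ = 13 + 5·8 = 53; r = 48.6 − 53 = -4.4
x=10: ŷ = 13 + 5·10 = 63; r = 65 − 63 = 2
x=12: ŷ = 13 + 5·12 = 73; r = 73.8 − 73 = 0.8
Signs: − + − + +
Runs: −×1, +×1, −×1, +×2 → 4

4 runs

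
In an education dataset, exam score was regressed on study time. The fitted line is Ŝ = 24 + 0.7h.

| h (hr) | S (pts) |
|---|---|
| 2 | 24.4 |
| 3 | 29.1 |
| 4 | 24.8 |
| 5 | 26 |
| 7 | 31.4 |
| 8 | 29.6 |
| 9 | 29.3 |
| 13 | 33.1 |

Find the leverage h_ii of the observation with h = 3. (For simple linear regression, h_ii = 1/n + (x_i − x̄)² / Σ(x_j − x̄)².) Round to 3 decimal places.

h = 0.249

h̄ = (2 + 3 + 4 + 5 + 7 + 8 + 9 + 13)/8 = 6.375
Σ(h − h̄)² = 19.1406 + 11.3906 + 5.64062 + 1.89062 + 0.390625 + 2.64062 + 6.89062 + 43.8906 = 91.875
h = 1/8 + (-3.375)²/91.875 = 0.125 + 0.12398 = 0.249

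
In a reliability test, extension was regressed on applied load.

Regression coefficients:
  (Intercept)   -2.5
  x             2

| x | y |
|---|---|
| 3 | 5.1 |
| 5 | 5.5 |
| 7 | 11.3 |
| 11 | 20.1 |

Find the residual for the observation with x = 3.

e = 1.6

ŷ = -2.5 + 2·3 = 3.5
e = 5.1 − 3.5 = 1.6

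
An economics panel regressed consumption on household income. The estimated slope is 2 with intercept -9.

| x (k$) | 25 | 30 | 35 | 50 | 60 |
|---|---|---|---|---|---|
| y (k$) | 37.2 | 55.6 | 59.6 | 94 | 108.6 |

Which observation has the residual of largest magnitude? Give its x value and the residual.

x=25: ŷ = -9 + 2·25 = 41; e = 37.2 − 41 = -3.8
x=30: ŷ = -9 + 2·30 = 51; e = 55.6 − 51 = 4.6
x=35: ŷ = -9 + 2·35 = 61; e = 59.6 − 61 = -1.4
x=50: ŷ = -9 + 2·50 = 91; e = 94 − 91 = 3
x=60: ŷ = -9 + 2·60 = 111; e = 108.6 − 111 = -2.4
Largest |e| is 4.6 at x = 30, residual 4.6.

x = 30, e = 4.6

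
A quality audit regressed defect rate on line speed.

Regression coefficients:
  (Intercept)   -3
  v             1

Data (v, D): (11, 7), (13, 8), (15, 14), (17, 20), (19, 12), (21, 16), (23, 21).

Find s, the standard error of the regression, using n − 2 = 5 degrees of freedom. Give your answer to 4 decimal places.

v=11: ŷ = -3 + 11 = 8; e = 7 − 8 = -1
v=13: ŷ = -3 + 13 = 10; e = 8 − 10 = -2
v=15: ŷ = -3 + 15 = 12; e = 14 − 12 = 2
v=17: ŷ = -3 + 17 = 14; e = 20 − 14 = 6
v=19: ŷ = -3 + 19 = 16; e = 12 − 16 = -4
v=21: ŷ = -3 + 21 = 18; e = 16 − 18 = -2
v=23: ŷ = -3 + 23 = 20; e = 21 − 20 = 1
SSE = 1 + 4 + 4 + 36 + 16 + 4 + 1 = 66
s = √(66/5) = √13.2 ≈ 3.6332

s = 3.6332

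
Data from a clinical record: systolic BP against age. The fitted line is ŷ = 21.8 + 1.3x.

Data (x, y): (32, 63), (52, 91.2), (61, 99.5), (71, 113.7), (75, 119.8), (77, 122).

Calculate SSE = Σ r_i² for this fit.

x=32: ŷ = 21.8 + 1.3·32 = 63.4; r = 63 − 63.4 = -0.4
x=52: ŷ = 21.8 + 1.3·52 = 89.4; r = 91.2 − 89.4 = 1.8
x=61: ŷ = 21.8 + 1.3·61 = 101.1; r = 99.5 − 101.1 = -1.6
x=71: ŷ = 21.8 + 1.3·71 = 114.1; r = 113.7 − 114.1 = -0.4
x=75: ŷ = 21.8 + 1.3·75 = 119.3; r = 119.8 − 119.3 = 0.5
x=77: ŷ = 21.8 + 1.3·77 = 121.9; r = 122 − 121.9 = 0.1
SSE = 0.16 + 3.24 + 2.56 + 0.16 + 0.25 + 0.01 = 6.38

SSE = 6.38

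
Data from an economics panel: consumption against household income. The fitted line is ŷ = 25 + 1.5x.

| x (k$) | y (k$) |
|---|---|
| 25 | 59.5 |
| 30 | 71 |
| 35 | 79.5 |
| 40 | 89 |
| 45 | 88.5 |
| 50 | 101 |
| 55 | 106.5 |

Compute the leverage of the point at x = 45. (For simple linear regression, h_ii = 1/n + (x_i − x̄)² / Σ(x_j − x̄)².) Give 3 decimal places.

x̄ = (25 + 30 + 35 + 40 + 45 + 50 + 55)/7 = 40
Σ(x − x̄)² = 225 + 100 + 25 + 0 + 25 + 100 + 225 = 700
h = 1/7 + (5)²/700 = 0.142857 + 0.0357143 = 0.179

h = 0.179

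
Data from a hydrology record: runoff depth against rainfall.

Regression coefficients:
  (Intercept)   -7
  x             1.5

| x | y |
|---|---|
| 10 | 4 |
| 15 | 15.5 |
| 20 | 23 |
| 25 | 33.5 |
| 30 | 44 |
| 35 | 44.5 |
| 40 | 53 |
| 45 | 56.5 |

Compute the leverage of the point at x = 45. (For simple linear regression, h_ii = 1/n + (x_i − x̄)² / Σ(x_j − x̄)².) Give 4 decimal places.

x̄ = (10 + 15 + 20 + 25 + 30 + 35 + 40 + 45)/8 = 27.5
Σ(x − x̄)² = 306.25 + 156.25 + 56.25 + 6.25 + 6.25 + 56.25 + 156.25 + 306.25 = 1050
h = 1/8 + (17.5)²/1050 = 0.125 + 0.291667 = 0.4167

h = 0.4167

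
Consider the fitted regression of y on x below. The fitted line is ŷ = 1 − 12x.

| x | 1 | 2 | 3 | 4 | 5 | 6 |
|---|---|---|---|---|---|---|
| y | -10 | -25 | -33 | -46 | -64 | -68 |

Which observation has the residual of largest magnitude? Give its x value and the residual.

x=1: ŷ = 1 − 12·1 = -11; e = -10 − (-11) = 1
x=2: ŷ = 1 − 12·2 = -23; e = -25 − (-23) = -2
x=3: ŷ = 1 − 12·3 = -35; e = -33 − (-35) = 2
x=4: ŷ = 1 − 12·4 = -47; e = -46 − (-47) = 1
x=5: ŷ = 1 − 12·5 = -59; e = -64 − (-59) = -5
x=6: ŷ = 1 − 12·6 = -71; e = -68 − (-71) = 3
Largest |e| is 5 at x = 5, residual -5.

x = 5, e = -5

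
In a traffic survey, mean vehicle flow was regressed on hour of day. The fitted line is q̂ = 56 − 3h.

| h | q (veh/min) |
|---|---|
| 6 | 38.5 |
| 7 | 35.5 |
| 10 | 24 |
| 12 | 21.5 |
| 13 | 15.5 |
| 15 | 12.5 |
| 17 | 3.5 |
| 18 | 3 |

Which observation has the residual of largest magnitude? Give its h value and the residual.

h = 10, r = -2

h=6: q̂ = 56 − 3·6 = 38; r = 38.5 − 38 = 0.5
h=7: q̂ = 56 − 3·7 = 35; r = 35.5 − 35 = 0.5
h=10: q̂ = 56 − 3·10 = 26; r = 24 − 26 = -2
h=12: q̂ = 56 − 3·12 = 20; r = 21.5 − 20 = 1.5
h=13: q̂ = 56 − 3·13 = 17; r = 15.5 − 17 = -1.5
h=15: q̂ = 56 − 3·15 = 11; r = 12.5 − 11 = 1.5
h=17: q̂ = 56 − 3·17 = 5; r = 3.5 − 5 = -1.5
h=18: q̂ = 56 − 3·18 = 2; r = 3 − 2 = 1
Largest |r| is 2 at h = 10, residual -2.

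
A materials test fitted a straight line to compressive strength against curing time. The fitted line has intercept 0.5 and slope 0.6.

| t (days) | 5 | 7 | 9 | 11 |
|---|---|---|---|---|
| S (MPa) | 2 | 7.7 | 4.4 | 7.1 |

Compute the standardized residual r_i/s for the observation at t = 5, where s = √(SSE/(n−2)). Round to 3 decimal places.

-0.577

t=5: ŷ = 0.5 + 0.6·5 = 3.5; r = 2 − 3.5 = -1.5
t=7: ŷ = 0.5 + 0.6·7 = 4.7; r = 7.7 − 4.7 = 3
t=9: ŷ = 0.5 + 0.6·9 = 5.9; r = 4.4 − 5.9 = -1.5
t=11: ŷ = 0.5 + 0.6·11 = 7.1; r = 7.1 − 7.1 = 0
SSE = 2.25 + 9 + 2.25 + 0 = 13.5
s = √(13.5/2) = 2.59808
r/s = -1.5 / 2.59808 = -0.577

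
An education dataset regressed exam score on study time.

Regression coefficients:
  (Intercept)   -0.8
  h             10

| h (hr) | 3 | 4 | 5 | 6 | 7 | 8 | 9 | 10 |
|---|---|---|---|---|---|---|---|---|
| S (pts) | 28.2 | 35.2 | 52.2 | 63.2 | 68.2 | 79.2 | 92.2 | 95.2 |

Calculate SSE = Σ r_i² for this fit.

h=3: Ŝ = -0.8 + 10·3 = 29.2; r = 28.2 − 29.2 = -1
h=4: Ŝ = -0.8 + 10·4 = 39.2; r = 35.2 − 39.2 = -4
h=5: Ŝ = -0.8 + 10·5 = 49.2; r = 52.2 − 49.2 = 3
h=6: Ŝ = -0.8 + 10·6 = 59.2; r = 63.2 − 59.2 = 4
h=7: Ŝ = -0.8 + 10·7 = 69.2; r = 68.2 − 69.2 = -1
h=8: Ŝ = -0.8 + 10·8 = 79.2; r = 79.2 − 79.2 = 0
h=9: Ŝ = -0.8 + 10·9 = 89.2; r = 92.2 − 89.2 = 3
h=10: Ŝ = -0.8 + 10·10 = 99.2; r = 95.2 − 99.2 = -4
SSE = 1 + 16 + 9 + 16 + 1 + 0 + 9 + 16 = 68

SSE = 68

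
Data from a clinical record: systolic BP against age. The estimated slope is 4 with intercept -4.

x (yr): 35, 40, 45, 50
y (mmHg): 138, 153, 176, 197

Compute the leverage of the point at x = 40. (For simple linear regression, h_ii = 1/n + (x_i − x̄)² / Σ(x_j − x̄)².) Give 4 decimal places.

h = 0.3000

x̄ = (35 + 40 + 45 + 50)/4 = 42.5
Σ(x − x̄)² = 56.25 + 6.25 + 6.25 + 56.25 = 125
h = 1/4 + (-2.5)²/125 = 0.25 + 0.05 = 0.3000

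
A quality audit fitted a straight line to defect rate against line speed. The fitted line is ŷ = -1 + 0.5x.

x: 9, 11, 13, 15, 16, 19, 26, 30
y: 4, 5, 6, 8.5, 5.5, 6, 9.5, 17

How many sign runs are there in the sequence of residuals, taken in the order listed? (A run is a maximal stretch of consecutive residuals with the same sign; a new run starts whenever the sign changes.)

3 runs

x=9: ŷ = -1 + 0.5·9 = 3.5; r = 4 − 3.5 = 0.5
x=11: ŷ = -1 + 0.5·11 = 4.5; r = 5 − 4.5 = 0.5
x=13: ŷ = -1 + 0.5·13 = 5.5; r = 6 − 5.5 = 0.5
x=15: ŷ = -1 + 0.5·15 = 6.5; r = 8.5 − 6.5 = 2
x=16: ŷ = -1 + 0.5·16 = 7; r = 5.5 − 7 = -1.5
x=19: ŷ = -1 + 0.5·19 = 8.5; r = 6 − 8.5 = -2.5
x=26: ŷ = -1 + 0.5·26 = 12; r = 9.5 − 12 = -2.5
x=30: ŷ = -1 + 0.5·30 = 14; r = 17 − 14 = 3
Signs: + + + + − − − +
Runs: +×4, −×3, +×1 → 3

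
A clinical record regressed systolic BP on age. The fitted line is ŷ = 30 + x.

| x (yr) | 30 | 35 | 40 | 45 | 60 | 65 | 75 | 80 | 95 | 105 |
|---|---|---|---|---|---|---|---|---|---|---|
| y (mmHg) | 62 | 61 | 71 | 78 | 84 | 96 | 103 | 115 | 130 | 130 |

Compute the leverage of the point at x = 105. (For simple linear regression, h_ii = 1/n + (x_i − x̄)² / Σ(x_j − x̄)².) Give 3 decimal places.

x̄ = (30 + 35 + 40 + 45 + 60 + 65 + 75 + 80 + 95 + 105)/10 = 63
Σ(x − x̄)² = 1089 + 784 + 529 + 324 + 9 + 4 + 144 + 289 + 1024 + 1764 = 5960
h = 1/10 + (42)²/5960 = 0.1 + 0.295973 = 0.396

h = 0.396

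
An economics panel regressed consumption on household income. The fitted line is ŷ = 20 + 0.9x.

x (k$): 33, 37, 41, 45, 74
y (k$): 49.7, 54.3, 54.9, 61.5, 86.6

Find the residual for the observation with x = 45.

r = 1

ŷ = 20 + 0.9·45 = 60.5
r = 61.5 − 60.5 = 1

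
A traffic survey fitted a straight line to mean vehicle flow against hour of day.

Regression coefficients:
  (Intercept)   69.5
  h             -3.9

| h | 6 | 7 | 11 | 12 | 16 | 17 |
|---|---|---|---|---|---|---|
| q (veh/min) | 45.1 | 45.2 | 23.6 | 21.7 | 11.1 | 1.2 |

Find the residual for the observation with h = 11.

q̂ = 69.5 − 3.9·11 = 26.6
e = 23.6 − 26.6 = -3

e = -3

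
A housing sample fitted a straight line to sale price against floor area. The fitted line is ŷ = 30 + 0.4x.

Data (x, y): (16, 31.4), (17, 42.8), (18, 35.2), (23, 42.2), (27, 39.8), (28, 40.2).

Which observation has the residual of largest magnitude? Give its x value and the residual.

x = 17, e = 6

x=16: ŷ = 30 + 0.4·16 = 36.4; e = 31.4 − 36.4 = -5
x=17: ŷ = 30 + 0.4·17 = 36.8; e = 42.8 − 36.8 = 6
x=18: ŷ = 30 + 0.4·18 = 37.2; e = 35.2 − 37.2 = -2
x=23: ŷ = 30 + 0.4·23 = 39.2; e = 42.2 − 39.2 = 3
x=27: ŷ = 30 + 0.4·27 = 40.8; e = 39.8 − 40.8 = -1
x=28: ŷ = 30 + 0.4·28 = 41.2; e = 40.2 − 41.2 = -1
Largest |e| is 6 at x = 17, residual 6.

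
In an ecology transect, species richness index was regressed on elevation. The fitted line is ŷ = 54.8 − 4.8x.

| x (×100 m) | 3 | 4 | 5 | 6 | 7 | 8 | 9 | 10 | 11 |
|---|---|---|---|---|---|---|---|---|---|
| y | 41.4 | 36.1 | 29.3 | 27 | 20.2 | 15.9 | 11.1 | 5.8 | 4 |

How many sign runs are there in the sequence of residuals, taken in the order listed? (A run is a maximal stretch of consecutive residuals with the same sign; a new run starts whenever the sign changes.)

x=3: ŷ = 54.8 − 4.8·3 = 40.4; e = 41.4 − 40.4 = 1
x=4: ŷ = 54.8 − 4.8·4 = 35.6; e = 36.1 − 35.6 = 0.5
x=5: ŷ = 54.8 − 4.8·5 = 30.8; e = 29.3 − 30.8 = -1.5
x=6: ŷ = 54.8 − 4.8·6 = 26; e = 27 − 26 = 1
x=7: ŷ = 54.8 − 4.8·7 = 21.2; e = 20.2 − 21.2 = -1
x=8: ŷ = 54.8 − 4.8·8 = 16.4; e = 15.9 − 16.4 = -0.5
x=9: ŷ = 54.8 − 4.8·9 = 11.6; e = 11.1 − 11.6 = -0.5
x=10: ŷ = 54.8 − 4.8·10 = 6.8; e = 5.8 − 6.8 = -1
x=11: ŷ = 54.8 − 4.8·11 = 2; e = 4 − 2 = 2
Signs: + + − + − − − − +
Runs: +×2, −×1, +×1, −×4, +×1 → 5

5 runs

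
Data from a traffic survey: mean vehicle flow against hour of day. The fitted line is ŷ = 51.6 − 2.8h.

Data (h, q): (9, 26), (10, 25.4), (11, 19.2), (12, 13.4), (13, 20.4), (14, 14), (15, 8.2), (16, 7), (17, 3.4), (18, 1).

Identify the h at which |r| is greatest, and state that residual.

h=9: ŷ = 51.6 − 2.8·9 = 26.4; r = 26 − 26.4 = -0.4
h=10: ŷ = 51.6 − 2.8·10 = 23.6; r = 25.4 − 23.6 = 1.8
h=11: ŷ = 51.6 − 2.8·11 = 20.8; r = 19.2 − 20.8 = -1.6
h=12: ŷ = 51.6 − 2.8·12 = 18; r = 13.4 − 18 = -4.6
h=13: ŷ = 51.6 − 2.8·13 = 15.2; r = 20.4 − 15.2 = 5.2
h=14: ŷ = 51.6 − 2.8·14 = 12.4; r = 14 − 12.4 = 1.6
h=15: ŷ = 51.6 − 2.8·15 = 9.6; r = 8.2 − 9.6 = -1.4
h=16: ŷ = 51.6 − 2.8·16 = 6.8; r = 7 − 6.8 = 0.2
h=17: ŷ = 51.6 − 2.8·17 = 4; r = 3.4 − 4 = -0.6
h=18: ŷ = 51.6 − 2.8·18 = 1.2; r = 1 − 1.2 = -0.2
Largest |r| is 5.2 at h = 13, residual 5.2.

h = 13, r = 5.2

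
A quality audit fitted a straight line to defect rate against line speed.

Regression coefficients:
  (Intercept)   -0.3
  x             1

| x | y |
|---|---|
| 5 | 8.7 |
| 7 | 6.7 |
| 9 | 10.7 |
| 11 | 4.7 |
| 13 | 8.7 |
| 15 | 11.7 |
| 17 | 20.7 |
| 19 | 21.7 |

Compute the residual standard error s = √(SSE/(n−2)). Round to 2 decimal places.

s = 4.20

x=5: ŷ = -0.3 + 5 = 4.7; r = 8.7 − 4.7 = 4
x=7: ŷ = -0.3 + 7 = 6.7; r = 6.7 − 6.7 = 0
x=9: ŷ = -0.3 + 9 = 8.7; r = 10.7 − 8.7 = 2
x=11: ŷ = -0.3 + 11 = 10.7; r = 4.7 − 10.7 = -6
x=13: ŷ = -0.3 + 13 = 12.7; r = 8.7 − 12.7 = -4
x=15: ŷ = -0.3 + 15 = 14.7; r = 11.7 − 14.7 = -3
x=17: ŷ = -0.3 + 17 = 16.7; r = 20.7 − 16.7 = 4
x=19: ŷ = -0.3 + 19 = 18.7; r = 21.7 − 18.7 = 3
SSE = 16 + 0 + 4 + 36 + 16 + 9 + 16 + 9 = 106
s = √(106/6) = √17.6667 ≈ 4.20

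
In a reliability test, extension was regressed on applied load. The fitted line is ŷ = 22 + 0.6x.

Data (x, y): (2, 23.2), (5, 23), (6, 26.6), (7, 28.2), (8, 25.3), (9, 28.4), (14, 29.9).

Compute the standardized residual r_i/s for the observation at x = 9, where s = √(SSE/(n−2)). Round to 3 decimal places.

0.632

x=2: ŷ = 22 + 0.6·2 = 23.2; r = 23.2 − 23.2 = 0
x=5: ŷ = 22 + 0.6·5 = 25; r = 23 − 25 = -2
x=6: ŷ = 22 + 0.6·6 = 25.6; r = 26.6 − 25.6 = 1
x=7: ŷ = 22 + 0.6·7 = 26.2; r = 28.2 − 26.2 = 2
x=8: ŷ = 22 + 0.6·8 = 26.8; r = 25.3 − 26.8 = -1.5
x=9: ŷ = 22 + 0.6·9 = 27.4; r = 28.4 − 27.4 = 1
x=14: ŷ = 22 + 0.6·14 = 30.4; r = 29.9 − 30.4 = -0.5
SSE = 0 + 4 + 1 + 4 + 2.25 + 1 + 0.25 = 12.5
s = √(12.5/5) = 1.58114
r/s = 1 / 1.58114 = 0.632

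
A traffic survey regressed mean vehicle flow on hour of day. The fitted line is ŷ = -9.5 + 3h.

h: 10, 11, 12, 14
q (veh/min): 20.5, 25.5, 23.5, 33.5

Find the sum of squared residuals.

h=10: ŷ = -9.5 + 3·10 = 20.5; e = 20.5 − 20.5 = 0
h=11: ŷ = -9.5 + 3·11 = 23.5; e = 25.5 − 23.5 = 2
h=12: ŷ = -9.5 + 3·12 = 26.5; e = 23.5 − 26.5 = -3
h=14: ŷ = -9.5 + 3·14 = 32.5; e = 33.5 − 32.5 = 1
SSE = 0 + 4 + 9 + 1 = 14

SSE = 14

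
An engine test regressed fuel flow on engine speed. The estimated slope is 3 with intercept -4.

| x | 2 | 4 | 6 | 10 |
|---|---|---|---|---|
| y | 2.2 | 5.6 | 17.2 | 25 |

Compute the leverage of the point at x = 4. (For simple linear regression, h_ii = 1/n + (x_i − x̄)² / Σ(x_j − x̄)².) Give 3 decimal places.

x̄ = (2 + 4 + 6 + 10)/4 = 5.5
Σ(x − x̄)² = 12.25 + 2.25 + 0.25 + 20.25 = 35
h = 1/4 + (-1.5)²/35 = 0.25 + 0.0642857 = 0.314

h = 0.314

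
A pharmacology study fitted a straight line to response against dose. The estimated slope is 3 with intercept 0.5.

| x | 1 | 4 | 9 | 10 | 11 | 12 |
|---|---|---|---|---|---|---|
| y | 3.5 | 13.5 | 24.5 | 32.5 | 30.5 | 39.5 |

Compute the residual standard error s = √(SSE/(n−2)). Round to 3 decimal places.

s = 2.828

x=1: ŷ = 0.5 + 3·1 = 3.5; e = 3.5 − 3.5 = 0
x=4: ŷ = 0.5 + 3·4 = 12.5; e = 13.5 − 12.5 = 1
x=9: ŷ = 0.5 + 3·9 = 27.5; e = 24.5 − 27.5 = -3
x=10: ŷ = 0.5 + 3·10 = 30.5; e = 32.5 − 30.5 = 2
x=11: ŷ = 0.5 + 3·11 = 33.5; e = 30.5 − 33.5 = -3
x=12: ŷ = 0.5 + 3·12 = 36.5; e = 39.5 − 36.5 = 3
SSE = 0 + 1 + 9 + 4 + 9 + 9 = 32
s = √(32/4) = √8 ≈ 2.828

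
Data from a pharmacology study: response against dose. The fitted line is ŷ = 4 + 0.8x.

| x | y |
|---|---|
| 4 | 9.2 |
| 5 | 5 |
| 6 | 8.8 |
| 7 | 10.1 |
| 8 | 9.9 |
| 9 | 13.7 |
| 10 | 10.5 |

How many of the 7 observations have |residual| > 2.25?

2

x=4: ŷ = 4 + 0.8·4 = 7.2; e = 9.2 − 7.2 = 2
x=5: ŷ = 4 + 0.8·5 = 8; e = 5 − 8 = -3
x=6: ŷ = 4 + 0.8·6 = 8.8; e = 8.8 − 8.8 = 0
x=7: ŷ = 4 + 0.8·7 = 9.6; e = 10.1 − 9.6 = 0.5
x=8: ŷ = 4 + 0.8·8 = 10.4; e = 9.9 − 10.4 = -0.5
x=9: ŷ = 4 + 0.8·9 = 11.2; e = 13.7 − 11.2 = 2.5
x=10: ŷ = 4 + 0.8·10 = 12; e = 10.5 − 12 = -1.5
|e| > 2.25: x=5 (|e|=3), x=9 (|e|=2.5) → 2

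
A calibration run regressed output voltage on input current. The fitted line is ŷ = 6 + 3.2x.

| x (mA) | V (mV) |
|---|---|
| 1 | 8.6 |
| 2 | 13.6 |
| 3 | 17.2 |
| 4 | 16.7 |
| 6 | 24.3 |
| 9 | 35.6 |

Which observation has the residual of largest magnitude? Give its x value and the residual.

x=1: ŷ = 6 + 3.2·1 = 9.2; e = 8.6 − 9.2 = -0.6
x=2: ŷ = 6 + 3.2·2 = 12.4; e = 13.6 − 12.4 = 1.2
x=3: ŷ = 6 + 3.2·3 = 15.6; e = 17.2 − 15.6 = 1.6
x=4: ŷ = 6 + 3.2·4 = 18.8; e = 16.7 − 18.8 = -2.1
x=6: ŷ = 6 + 3.2·6 = 25.2; e = 24.3 − 25.2 = -0.9
x=9: ŷ = 6 + 3.2·9 = 34.8; e = 35.6 − 34.8 = 0.8
Largest |e| is 2.1 at x = 4, residual -2.1.

x = 4, e = -2.1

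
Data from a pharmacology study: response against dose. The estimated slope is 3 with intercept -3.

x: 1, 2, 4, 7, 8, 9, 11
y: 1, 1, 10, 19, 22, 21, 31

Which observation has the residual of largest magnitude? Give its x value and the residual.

x=1: ŷ = -3 + 3·1 = 0; r = 1 − 0 = 1
x=2: ŷ = -3 + 3·2 = 3; r = 1 − 3 = -2
x=4: ŷ = -3 + 3·4 = 9; r = 10 − 9 = 1
x=7: ŷ = -3 + 3·7 = 18; r = 19 − 18 = 1
x=8: ŷ = -3 + 3·8 = 21; r = 22 − 21 = 1
x=9: ŷ = -3 + 3·9 = 24; r = 21 − 24 = -3
x=11: ŷ = -3 + 3·11 = 30; r = 31 − 30 = 1
Largest |r| is 3 at x = 9, residual -3.

x = 9, r = -3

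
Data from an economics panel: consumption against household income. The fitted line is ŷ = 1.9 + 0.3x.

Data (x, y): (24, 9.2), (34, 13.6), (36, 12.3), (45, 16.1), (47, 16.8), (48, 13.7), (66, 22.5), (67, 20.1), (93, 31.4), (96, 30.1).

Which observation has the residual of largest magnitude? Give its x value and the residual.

x=24: ŷ = 1.9 + 0.3·24 = 9.1; r = 9.2 − 9.1 = 0.1
x=34: ŷ = 1.9 + 0.3·34 = 12.1; r = 13.6 − 12.1 = 1.5
x=36: ŷ = 1.9 + 0.3·36 = 12.7; r = 12.3 − 12.7 = -0.4
x=45: ŷ = 1.9 + 0.3·45 = 15.4; r = 16.1 − 15.4 = 0.7
x=47: ŷ = 1.9 + 0.3·47 = 16; r = 16.8 − 16 = 0.8
x=48: ŷ = 1.9 + 0.3·48 = 16.3; r = 13.7 − 16.3 = -2.6
x=66: ŷ = 1.9 + 0.3·66 = 21.7; r = 22.5 − 21.7 = 0.8
x=67: ŷ = 1.9 + 0.3·67 = 22; r = 20.1 − 22 = -1.9
x=93: ŷ = 1.9 + 0.3·93 = 29.8; r = 31.4 − 29.8 = 1.6
x=96: ŷ = 1.9 + 0.3·96 = 30.7; r = 30.1 − 30.7 = -0.6
Largest |r| is 2.6 at x = 48, residual -2.6.

x = 48, r = -2.6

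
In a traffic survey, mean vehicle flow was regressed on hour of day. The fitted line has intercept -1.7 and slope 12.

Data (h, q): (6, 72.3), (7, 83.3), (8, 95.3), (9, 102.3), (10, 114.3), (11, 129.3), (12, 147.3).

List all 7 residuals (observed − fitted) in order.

2, 1, 1, -4, -4, -1, 5

h=6: q̂ = -1.7 + 12·6 = 70.3; e = 72.3 − 70.3 = 2
h=7: q̂ = -1.7 + 12·7 = 82.3; e = 83.3 − 82.3 = 1
h=8: q̂ = -1.7 + 12·8 = 94.3; e = 95.3 − 94.3 = 1
h=9: q̂ = -1.7 + 12·9 = 106.3; e = 102.3 − 106.3 = -4
h=10: q̂ = -1.7 + 12·10 = 118.3; e = 114.3 − 118.3 = -4
h=11: q̂ = -1.7 + 12·11 = 130.3; e = 129.3 − 130.3 = -1
h=12: q̂ = -1.7 + 12·12 = 142.3; e = 147.3 − 142.3 = 5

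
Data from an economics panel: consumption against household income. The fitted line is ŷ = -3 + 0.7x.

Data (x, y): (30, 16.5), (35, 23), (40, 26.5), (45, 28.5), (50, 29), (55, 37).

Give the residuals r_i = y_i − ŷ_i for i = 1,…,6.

-1.5, 1.5, 1.5, 0, -3, 1.5

x=30: ŷ = -3 + 0.7·30 = 18; r = 16.5 − 18 = -1.5
x=35: ŷ = -3 + 0.7·35 = 21.5; r = 23 − 21.5 = 1.5
x=40: ŷ = -3 + 0.7·40 = 25; r = 26.5 − 25 = 1.5
x=45: ŷ = -3 + 0.7·45 = 28.5; r = 28.5 − 28.5 = 0
x=50: ŷ = -3 + 0.7·50 = 32; r = 29 − 32 = -3
x=55: ŷ = -3 + 0.7·55 = 35.5; r = 37 − 35.5 = 1.5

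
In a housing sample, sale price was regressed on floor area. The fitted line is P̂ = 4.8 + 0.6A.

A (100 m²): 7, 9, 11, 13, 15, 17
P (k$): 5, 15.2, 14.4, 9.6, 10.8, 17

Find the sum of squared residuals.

A=7: P̂ = 4.8 + 0.6·7 = 9; r = 5 − 9 = -4
A=9: P̂ = 4.8 + 0.6·9 = 10.2; r = 15.2 − 10.2 = 5
A=11: P̂ = 4.8 + 0.6·11 = 11.4; r = 14.4 − 11.4 = 3
A=13: P̂ = 4.8 + 0.6·13 = 12.6; r = 9.6 − 12.6 = -3
A=15: P̂ = 4.8 + 0.6·15 = 13.8; r = 10.8 − 13.8 = -3
A=17: P̂ = 4.8 + 0.6·17 = 15; r = 17 − 15 = 2
SSE = 16 + 25 + 9 + 9 + 9 + 4 = 72

SSE = 72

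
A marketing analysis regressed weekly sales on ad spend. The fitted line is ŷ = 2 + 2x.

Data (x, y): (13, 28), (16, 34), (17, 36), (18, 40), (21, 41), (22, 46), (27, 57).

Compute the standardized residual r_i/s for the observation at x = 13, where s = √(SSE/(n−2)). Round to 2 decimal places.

0.00

x=13: ŷ = 2 + 2·13 = 28; r = 28 − 28 = 0
x=16: ŷ = 2 + 2·16 = 34; r = 34 − 34 = 0
x=17: ŷ = 2 + 2·17 = 36; r = 36 − 36 = 0
x=18: ŷ = 2 + 2·18 = 38; r = 40 − 38 = 2
x=21: ŷ = 2 + 2·21 = 44; r = 41 − 44 = -3
x=22: ŷ = 2 + 2·22 = 46; r = 46 − 46 = 0
x=27: ŷ = 2 + 2·27 = 56; r = 57 − 56 = 1
SSE = 0 + 0 + 0 + 4 + 9 + 0 + 1 = 14
s = √(14/5) = 1.67332
r/s = 0 / 1.67332 = 0.00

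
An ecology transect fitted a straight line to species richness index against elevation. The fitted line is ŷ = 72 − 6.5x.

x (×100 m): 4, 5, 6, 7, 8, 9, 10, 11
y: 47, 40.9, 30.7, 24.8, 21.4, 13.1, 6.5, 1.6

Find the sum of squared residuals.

x=4: ŷ = 72 − 6.5·4 = 46; r = 47 − 46 = 1
x=5: ŷ = 72 − 6.5·5 = 39.5; r = 40.9 − 39.5 = 1.4
x=6: ŷ = 72 − 6.5·6 = 33; r = 30.7 − 33 = -2.3
x=7: ŷ = 72 − 6.5·7 = 26.5; r = 24.8 − 26.5 = -1.7
x=8: ŷ = 72 − 6.5·8 = 20; r = 21.4 − 20 = 1.4
x=9: ŷ = 72 − 6.5·9 = 13.5; r = 13.1 − 13.5 = -0.4
x=10: ŷ = 72 − 6.5·10 = 7; r = 6.5 − 7 = -0.5
x=11: ŷ = 72 − 6.5·11 = 0.5; r = 1.6 − 0.5 = 1.1
SSE = 1 + 1.96 + 5.29 + 2.89 + 1.96 + 0.16 + 0.25 + 1.21 = 14.72

SSE = 14.72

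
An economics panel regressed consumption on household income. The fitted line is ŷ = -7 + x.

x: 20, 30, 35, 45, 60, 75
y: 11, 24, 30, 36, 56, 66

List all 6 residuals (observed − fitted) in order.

-2, 1, 2, -2, 3, -2

x=20: ŷ = -7 + 20 = 13; r = 11 − 13 = -2
x=30: ŷ = -7 + 30 = 23; r = 24 − 23 = 1
x=35: ŷ = -7 + 35 = 28; r = 30 − 28 = 2
x=45: ŷ = -7 + 45 = 38; r = 36 − 38 = -2
x=60: ŷ = -7 + 60 = 53; r = 56 − 53 = 3
x=75: ŷ = -7 + 75 = 68; r = 66 − 68 = -2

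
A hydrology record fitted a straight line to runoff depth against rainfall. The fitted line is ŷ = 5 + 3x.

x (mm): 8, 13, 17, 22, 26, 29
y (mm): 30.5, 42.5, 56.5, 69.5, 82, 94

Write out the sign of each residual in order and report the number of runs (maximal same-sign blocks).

5 runs

x=8: ŷ = 5 + 3·8 = 29; r = 30.5 − 29 = 1.5
x=13: ŷ = 5 + 3·13 = 44; r = 42.5 − 44 = -1.5
x=17: ŷ = 5 + 3·17 = 56; r = 56.5 − 56 = 0.5
x=22: ŷ = 5 + 3·22 = 71; r = 69.5 − 71 = -1.5
x=26: ŷ = 5 + 3·26 = 83; r = 82 − 83 = -1
x=29: ŷ = 5 + 3·29 = 92; r = 94 − 92 = 2
Signs: + − + − − +
Runs: +×1, −×1, +×1, −×2, +×1 → 5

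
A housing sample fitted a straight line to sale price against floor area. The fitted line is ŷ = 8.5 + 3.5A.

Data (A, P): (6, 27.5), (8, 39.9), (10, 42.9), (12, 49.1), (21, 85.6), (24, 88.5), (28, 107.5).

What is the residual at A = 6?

e = -2

ŷ = 8.5 + 3.5·6 = 29.5
e = 27.5 − 29.5 = -2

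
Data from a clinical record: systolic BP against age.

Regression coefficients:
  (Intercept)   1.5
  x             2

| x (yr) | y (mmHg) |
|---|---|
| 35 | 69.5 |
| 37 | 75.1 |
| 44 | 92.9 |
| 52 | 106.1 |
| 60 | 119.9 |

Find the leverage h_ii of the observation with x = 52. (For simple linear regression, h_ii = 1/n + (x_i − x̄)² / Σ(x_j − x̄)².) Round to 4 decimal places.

x̄ = (35 + 37 + 44 + 52 + 60)/5 = 45.6
Σ(x − x̄)² = 112.36 + 73.96 + 2.56 + 40.96 + 207.36 = 437.2
h = 1/5 + (6.4)²/437.2 = 0.2 + 0.0936871 = 0.2937

h = 0.2937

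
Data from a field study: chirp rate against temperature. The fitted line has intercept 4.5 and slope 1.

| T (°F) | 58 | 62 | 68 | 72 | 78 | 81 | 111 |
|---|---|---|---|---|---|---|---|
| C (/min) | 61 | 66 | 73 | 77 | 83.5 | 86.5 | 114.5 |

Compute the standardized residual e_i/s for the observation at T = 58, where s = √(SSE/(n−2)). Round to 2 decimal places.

-1.37

T=58: Ĉ = 4.5 + 58 = 62.5; e = 61 − 62.5 = -1.5
T=62: Ĉ = 4.5 + 62 = 66.5; e = 66 − 66.5 = -0.5
T=68: Ĉ = 4.5 + 68 = 72.5; e = 73 − 72.5 = 0.5
T=72: Ĉ = 4.5 + 72 = 76.5; e = 77 − 76.5 = 0.5
T=78: Ĉ = 4.5 + 78 = 82.5; e = 83.5 − 82.5 = 1
T=81: Ĉ = 4.5 + 81 = 85.5; e = 86.5 − 85.5 = 1
T=111: Ĉ = 4.5 + 111 = 115.5; e = 114.5 − 115.5 = -1
SSE = 2.25 + 0.25 + 0.25 + 0.25 + 1 + 1 + 1 = 6
s = √(6/5) = 1.09545
e/s = -1.5 / 1.09545 = -1.37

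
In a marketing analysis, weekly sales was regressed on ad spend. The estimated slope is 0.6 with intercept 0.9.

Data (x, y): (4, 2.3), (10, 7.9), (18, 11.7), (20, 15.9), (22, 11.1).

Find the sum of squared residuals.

SSE = 20

x=4: ŷ = 0.9 + 0.6·4 = 3.3; r = 2.3 − 3.3 = -1
x=10: ŷ = 0.9 + 0.6·10 = 6.9; r = 7.9 − 6.9 = 1
x=18: ŷ = 0.9 + 0.6·18 = 11.7; r = 11.7 − 11.7 = 0
x=20: ŷ = 0.9 + 0.6·20 = 12.9; r = 15.9 − 12.9 = 3
x=22: ŷ = 0.9 + 0.6·22 = 14.1; r = 11.1 − 14.1 = -3
SSE = 1 + 1 + 0 + 9 + 9 = 20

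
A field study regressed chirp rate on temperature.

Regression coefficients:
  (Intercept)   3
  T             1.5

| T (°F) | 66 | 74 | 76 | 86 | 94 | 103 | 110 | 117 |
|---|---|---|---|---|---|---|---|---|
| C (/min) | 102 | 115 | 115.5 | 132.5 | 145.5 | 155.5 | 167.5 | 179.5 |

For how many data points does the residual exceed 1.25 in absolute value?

T=66: ŷ = 3 + 1.5·66 = 102; r = 102 − 102 = 0
T=74: ŷ = 3 + 1.5·74 = 114; r = 115 − 114 = 1
T=76: ŷ = 3 + 1.5·76 = 117; r = 115.5 − 117 = -1.5
T=86: ŷ = 3 + 1.5·86 = 132; r = 132.5 − 132 = 0.5
T=94: ŷ = 3 + 1.5·94 = 144; r = 145.5 − 144 = 1.5
T=103: ŷ = 3 + 1.5·103 = 157.5; r = 155.5 − 157.5 = -2
T=110: ŷ = 3 + 1.5·110 = 168; r = 167.5 − 168 = -0.5
T=117: ŷ = 3 + 1.5·117 = 178.5; r = 179.5 − 178.5 = 1
|r| > 1.25: T=76 (|r|=1.5), T=94 (|r|=1.5), T=103 (|r|=2) → 3

3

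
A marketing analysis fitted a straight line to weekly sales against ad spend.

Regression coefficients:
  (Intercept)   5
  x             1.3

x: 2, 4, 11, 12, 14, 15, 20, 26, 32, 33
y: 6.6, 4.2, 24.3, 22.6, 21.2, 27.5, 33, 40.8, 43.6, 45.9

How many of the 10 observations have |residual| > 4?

2

x=2: ŷ = 5 + 1.3·2 = 7.6; r = 6.6 − 7.6 = -1
x=4: ŷ = 5 + 1.3·4 = 10.2; r = 4.2 − 10.2 = -6
x=11: ŷ = 5 + 1.3·11 = 19.3; r = 24.3 − 19.3 = 5
x=12: ŷ = 5 + 1.3·12 = 20.6; r = 22.6 − 20.6 = 2
x=14: ŷ = 5 + 1.3·14 = 23.2; r = 21.2 − 23.2 = -2
x=15: ŷ = 5 + 1.3·15 = 24.5; r = 27.5 − 24.5 = 3
x=20: ŷ = 5 + 1.3·20 = 31; r = 33 − 31 = 2
x=26: ŷ = 5 + 1.3·26 = 38.8; r = 40.8 − 38.8 = 2
x=32: ŷ = 5 + 1.3·32 = 46.6; r = 43.6 − 46.6 = -3
x=33: ŷ = 5 + 1.3·33 = 47.9; r = 45.9 − 47.9 = -2
|r| > 4: x=4 (|r|=6), x=11 (|r|=5) → 2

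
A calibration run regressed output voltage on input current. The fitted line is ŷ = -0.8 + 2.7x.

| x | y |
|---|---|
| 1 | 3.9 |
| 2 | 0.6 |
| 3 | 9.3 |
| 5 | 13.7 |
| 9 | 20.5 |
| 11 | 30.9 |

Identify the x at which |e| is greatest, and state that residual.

x=1: ŷ = -0.8 + 2.7·1 = 1.9; e = 3.9 − 1.9 = 2
x=2: ŷ = -0.8 + 2.7·2 = 4.6; e = 0.6 − 4.6 = -4
x=3: ŷ = -0.8 + 2.7·3 = 7.3; e = 9.3 − 7.3 = 2
x=5: ŷ = -0.8 + 2.7·5 = 12.7; e = 13.7 − 12.7 = 1
x=9: ŷ = -0.8 + 2.7·9 = 23.5; e = 20.5 − 23.5 = -3
x=11: ŷ = -0.8 + 2.7·11 = 28.9; e = 30.9 − 28.9 = 2
Largest |e| is 4 at x = 2, residual -4.

x = 2, e = -4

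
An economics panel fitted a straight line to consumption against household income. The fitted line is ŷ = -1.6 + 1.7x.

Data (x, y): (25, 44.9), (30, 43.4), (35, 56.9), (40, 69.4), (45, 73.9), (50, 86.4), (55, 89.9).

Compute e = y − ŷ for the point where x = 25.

ŷ = -1.6 + 1.7·25 = 40.9
e = 44.9 − 40.9 = 4

e = 4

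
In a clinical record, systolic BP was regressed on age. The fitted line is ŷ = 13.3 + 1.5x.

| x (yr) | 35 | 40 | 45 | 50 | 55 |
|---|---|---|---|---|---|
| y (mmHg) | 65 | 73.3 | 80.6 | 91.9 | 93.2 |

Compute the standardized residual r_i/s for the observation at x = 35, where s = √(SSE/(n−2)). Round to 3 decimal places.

-0.307

x=35: ŷ = 13.3 + 1.5·35 = 65.8; r = 65 − 65.8 = -0.8
x=40: ŷ = 13.3 + 1.5·40 = 73.3; r = 73.3 − 73.3 = 0
x=45: ŷ = 13.3 + 1.5·45 = 80.8; r = 80.6 − 80.8 = -0.2
x=50: ŷ = 13.3 + 1.5·50 = 88.3; r = 91.9 − 88.3 = 3.6
x=55: ŷ = 13.3 + 1.5·55 = 95.8; r = 93.2 − 95.8 = -2.6
SSE = 0.64 + 0 + 0.04 + 12.96 + 6.76 = 20.4
s = √(20.4/3) = 2.60768
r/s = -0.8 / 2.60768 = -0.307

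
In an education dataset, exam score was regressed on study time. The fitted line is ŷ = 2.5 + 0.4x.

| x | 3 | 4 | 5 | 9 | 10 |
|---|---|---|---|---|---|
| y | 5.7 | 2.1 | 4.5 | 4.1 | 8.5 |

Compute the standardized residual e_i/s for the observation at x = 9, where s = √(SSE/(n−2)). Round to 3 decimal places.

x=3: ŷ = 2.5 + 0.4·3 = 3.7; e = 5.7 − 3.7 = 2
x=4: ŷ = 2.5 + 0.4·4 = 4.1; e = 2.1 − 4.1 = -2
x=5: ŷ = 2.5 + 0.4·5 = 4.5; e = 4.5 − 4.5 = 0
x=9: ŷ = 2.5 + 0.4·9 = 6.1; e = 4.1 − 6.1 = -2
x=10: ŷ = 2.5 + 0.4·10 = 6.5; e = 8.5 − 6.5 = 2
SSE = 4 + 4 + 0 + 4 + 4 = 16
s = √(16/3) = 2.3094
e/s = -2 / 2.3094 = -0.866

-0.866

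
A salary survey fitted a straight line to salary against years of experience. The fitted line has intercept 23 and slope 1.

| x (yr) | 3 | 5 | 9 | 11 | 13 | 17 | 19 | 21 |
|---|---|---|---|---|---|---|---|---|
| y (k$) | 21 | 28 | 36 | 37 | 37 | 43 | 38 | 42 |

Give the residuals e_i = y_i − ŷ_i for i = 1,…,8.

-5, 0, 4, 3, 1, 3, -4, -2

x=3: ŷ = 23 + 3 = 26; e = 21 − 26 = -5
x=5: ŷ = 23 + 5 = 28; e = 28 − 28 = 0
x=9: ŷ = 23 + 9 = 32; e = 36 − 32 = 4
x=11: ŷ = 23 + 11 = 34; e = 37 − 34 = 3
x=13: ŷ = 23 + 13 = 36; e = 37 − 36 = 1
x=17: ŷ = 23 + 17 = 40; e = 43 − 40 = 3
x=19: ŷ = 23 + 19 = 42; e = 38 − 42 = -4
x=21: ŷ = 23 + 21 = 44; e = 42 − 44 = -2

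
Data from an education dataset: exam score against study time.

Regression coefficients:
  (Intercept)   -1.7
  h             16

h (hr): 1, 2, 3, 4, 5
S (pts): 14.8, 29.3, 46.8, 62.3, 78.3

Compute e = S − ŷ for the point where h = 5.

ŷ = -1.7 + 16·5 = 78.3
e = 78.3 − 78.3 = 0

e = 0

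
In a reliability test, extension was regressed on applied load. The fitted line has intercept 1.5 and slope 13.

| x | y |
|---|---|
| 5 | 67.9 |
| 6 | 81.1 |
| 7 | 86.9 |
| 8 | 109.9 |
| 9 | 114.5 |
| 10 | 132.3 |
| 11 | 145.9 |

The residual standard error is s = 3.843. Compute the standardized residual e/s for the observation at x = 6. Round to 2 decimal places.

0.42

ŷ = 1.5 + 13·6 = 79.5
e = 81.1 − 79.5 = 1.6
e/s = 1.6 / 3.843 = 0.42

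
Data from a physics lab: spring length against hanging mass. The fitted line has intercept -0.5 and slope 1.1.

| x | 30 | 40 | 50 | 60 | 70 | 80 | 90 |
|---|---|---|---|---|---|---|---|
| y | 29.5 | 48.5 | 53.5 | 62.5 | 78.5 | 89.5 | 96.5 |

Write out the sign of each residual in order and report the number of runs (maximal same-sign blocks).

5 runs

x=30: ŷ = -0.5 + 1.1·30 = 32.5; r = 29.5 − 32.5 = -3
x=40: ŷ = -0.5 + 1.1·40 = 43.5; r = 48.5 − 43.5 = 5
x=50: ŷ = -0.5 + 1.1·50 = 54.5; r = 53.5 − 54.5 = -1
x=60: ŷ = -0.5 + 1.1·60 = 65.5; r = 62.5 − 65.5 = -3
x=70: ŷ = -0.5 + 1.1·70 = 76.5; r = 78.5 − 76.5 = 2
x=80: ŷ = -0.5 + 1.1·80 = 87.5; r = 89.5 − 87.5 = 2
x=90: ŷ = -0.5 + 1.1·90 = 98.5; r = 96.5 − 98.5 = -2
Signs: − + − − + + −
Runs: −×1, +×1, −×2, +×2, −×1 → 5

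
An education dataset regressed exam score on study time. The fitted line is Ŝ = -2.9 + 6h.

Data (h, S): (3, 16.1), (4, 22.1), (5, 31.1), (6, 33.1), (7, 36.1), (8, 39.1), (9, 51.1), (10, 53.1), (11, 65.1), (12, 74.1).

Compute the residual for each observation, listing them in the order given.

1, 1, 4, 0, -3, -6, 0, -4, 2, 5

h=3: Ŝ = -2.9 + 6·3 = 15.1; r = 16.1 − 15.1 = 1
h=4: Ŝ = -2.9 + 6·4 = 21.1; r = 22.1 − 21.1 = 1
h=5: Ŝ = -2.9 + 6·5 = 27.1; r = 31.1 − 27.1 = 4
h=6: Ŝ = -2.9 + 6·6 = 33.1; r = 33.1 − 33.1 = 0
h=7: Ŝ = -2.9 + 6·7 = 39.1; r = 36.1 − 39.1 = -3
h=8: Ŝ = -2.9 + 6·8 = 45.1; r = 39.1 − 45.1 = -6
h=9: Ŝ = -2.9 + 6·9 = 51.1; r = 51.1 − 51.1 = 0
h=10: Ŝ = -2.9 + 6·10 = 57.1; r = 53.1 − 57.1 = -4
h=11: Ŝ = -2.9 + 6·11 = 63.1; r = 65.1 − 63.1 = 2
h=12: Ŝ = -2.9 + 6·12 = 69.1; r = 74.1 − 69.1 = 5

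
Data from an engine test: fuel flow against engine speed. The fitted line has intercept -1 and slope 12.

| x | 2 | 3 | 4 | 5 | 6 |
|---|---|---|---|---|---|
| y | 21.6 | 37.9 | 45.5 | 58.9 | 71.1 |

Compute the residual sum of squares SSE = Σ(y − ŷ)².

SSE = 12.64

x=2: ŷ = -1 + 12·2 = 23; r = 21.6 − 23 = -1.4
x=3: ŷ = -1 + 12·3 = 35; r = 37.9 − 35 = 2.9
x=4: ŷ = -1 + 12·4 = 47; r = 45.5 − 47 = -1.5
x=5: ŷ = -1 + 12·5 = 59; r = 58.9 − 59 = -0.1
x=6: ŷ = -1 + 12·6 = 71; r = 71.1 − 71 = 0.1
SSE = 1.96 + 8.41 + 2.25 + 0.01 + 0.01 = 12.64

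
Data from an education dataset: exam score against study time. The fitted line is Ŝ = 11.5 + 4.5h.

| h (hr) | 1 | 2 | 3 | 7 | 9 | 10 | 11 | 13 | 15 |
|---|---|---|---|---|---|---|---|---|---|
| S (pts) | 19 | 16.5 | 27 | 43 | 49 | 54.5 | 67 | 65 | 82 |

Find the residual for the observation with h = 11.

Ŝ = 11.5 + 4.5·11 = 61
r = 67 − 61 = 6

r = 6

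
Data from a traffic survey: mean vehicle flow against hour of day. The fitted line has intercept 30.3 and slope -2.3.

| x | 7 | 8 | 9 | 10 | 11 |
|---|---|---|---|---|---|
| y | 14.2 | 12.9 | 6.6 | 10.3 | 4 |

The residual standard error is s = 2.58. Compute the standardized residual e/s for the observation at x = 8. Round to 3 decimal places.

0.388

ŷ = 30.3 − 2.3·8 = 11.9
e = 12.9 − 11.9 = 1
e/s = 1 / 2.58 = 0.388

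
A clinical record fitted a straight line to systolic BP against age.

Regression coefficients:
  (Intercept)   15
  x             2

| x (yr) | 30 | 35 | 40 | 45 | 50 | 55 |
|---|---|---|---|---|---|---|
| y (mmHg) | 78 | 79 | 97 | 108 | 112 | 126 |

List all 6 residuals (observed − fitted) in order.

x=30: ŷ = 15 + 2·30 = 75; r = 78 − 75 = 3
x=35: ŷ = 15 + 2·35 = 85; r = 79 − 85 = -6
x=40: ŷ = 15 + 2·40 = 95; r = 97 − 95 = 2
x=45: ŷ = 15 + 2·45 = 105; r = 108 − 105 = 3
x=50: ŷ = 15 + 2·50 = 115; r = 112 − 115 = -3
x=55: ŷ = 15 + 2·55 = 125; r = 126 − 125 = 1

3, -6, 2, 3, -3, 1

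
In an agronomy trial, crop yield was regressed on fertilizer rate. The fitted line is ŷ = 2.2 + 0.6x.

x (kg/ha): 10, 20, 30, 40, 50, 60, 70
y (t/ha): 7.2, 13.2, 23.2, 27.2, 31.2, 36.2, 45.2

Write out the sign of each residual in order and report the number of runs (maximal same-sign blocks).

4 runs

x=10: ŷ = 2.2 + 0.6·10 = 8.2; e = 7.2 − 8.2 = -1
x=20: ŷ = 2.2 + 0.6·20 = 14.2; e = 13.2 − 14.2 = -1
x=30: ŷ = 2.2 + 0.6·30 = 20.2; e = 23.2 − 20.2 = 3
x=40: ŷ = 2.2 + 0.6·40 = 26.2; e = 27.2 − 26.2 = 1
x=50: ŷ = 2.2 + 0.6·50 = 32.2; e = 31.2 − 32.2 = -1
x=60: ŷ = 2.2 + 0.6·60 = 38.2; e = 36.2 − 38.2 = -2
x=70: ŷ = 2.2 + 0.6·70 = 44.2; e = 45.2 − 44.2 = 1
Signs: − − + + − − +
Runs: −×2, +×2, −×2, +×1 → 4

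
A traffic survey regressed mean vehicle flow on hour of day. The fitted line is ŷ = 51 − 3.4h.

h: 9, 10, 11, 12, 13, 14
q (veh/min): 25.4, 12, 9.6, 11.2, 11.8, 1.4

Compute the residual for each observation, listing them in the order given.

h=9: ŷ = 51 − 3.4·9 = 20.4; r = 25.4 − 20.4 = 5
h=10: ŷ = 51 − 3.4·10 = 17; r = 12 − 17 = -5
h=11: ŷ = 51 − 3.4·11 = 13.6; r = 9.6 − 13.6 = -4
h=12: ŷ = 51 − 3.4·12 = 10.2; r = 11.2 − 10.2 = 1
h=13: ŷ = 51 − 3.4·13 = 6.8; r = 11.8 − 6.8 = 5
h=14: ŷ = 51 − 3.4·14 = 3.4; r = 1.4 − 3.4 = -2

5, -5, -4, 1, 5, -2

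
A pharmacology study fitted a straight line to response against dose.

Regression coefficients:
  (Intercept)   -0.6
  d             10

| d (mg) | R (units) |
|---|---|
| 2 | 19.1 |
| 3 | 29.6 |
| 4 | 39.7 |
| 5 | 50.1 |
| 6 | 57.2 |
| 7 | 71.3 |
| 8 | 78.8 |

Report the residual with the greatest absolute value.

e = -2.2

d=2: R̂ = -0.6 + 10·2 = 19.4; e = 19.1 − 19.4 = -0.3
d=3: R̂ = -0.6 + 10·3 = 29.4; e = 29.6 − 29.4 = 0.2
d=4: R̂ = -0.6 + 10·4 = 39.4; e = 39.7 − 39.4 = 0.3
d=5: R̂ = -0.6 + 10·5 = 49.4; e = 50.1 − 49.4 = 0.7
d=6: R̂ = -0.6 + 10·6 = 59.4; e = 57.2 − 59.4 = -2.2
d=7: R̂ = -0.6 + 10·7 = 69.4; e = 71.3 − 69.4 = 1.9
d=8: R̂ = -0.6 + 10·8 = 79.4; e = 78.8 − 79.4 = -0.6
Largest |e| is 2.2 at d = 6, residual -2.2.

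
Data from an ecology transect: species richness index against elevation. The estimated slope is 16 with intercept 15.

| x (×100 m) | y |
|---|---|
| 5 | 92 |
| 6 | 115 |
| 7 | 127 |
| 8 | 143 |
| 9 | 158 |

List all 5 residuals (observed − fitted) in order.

x=5: ŷ = 15 + 16·5 = 95; e = 92 − 95 = -3
x=6: ŷ = 15 + 16·6 = 111; e = 115 − 111 = 4
x=7: ŷ = 15 + 16·7 = 127; e = 127 − 127 = 0
x=8: ŷ = 15 + 16·8 = 143; e = 143 − 143 = 0
x=9: ŷ = 15 + 16·9 = 159; e = 158 − 159 = -1

-3, 4, 0, 0, -1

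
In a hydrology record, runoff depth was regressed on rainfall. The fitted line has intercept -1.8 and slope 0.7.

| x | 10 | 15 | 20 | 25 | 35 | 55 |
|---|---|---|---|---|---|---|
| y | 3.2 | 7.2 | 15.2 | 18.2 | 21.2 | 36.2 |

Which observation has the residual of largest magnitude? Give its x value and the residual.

x = 20, r = 3

x=10: ŷ = -1.8 + 0.7·10 = 5.2; r = 3.2 − 5.2 = -2
x=15: ŷ = -1.8 + 0.7·15 = 8.7; r = 7.2 − 8.7 = -1.5
x=20: ŷ = -1.8 + 0.7·20 = 12.2; r = 15.2 − 12.2 = 3
x=25: ŷ = -1.8 + 0.7·25 = 15.7; r = 18.2 − 15.7 = 2.5
x=35: ŷ = -1.8 + 0.7·35 = 22.7; r = 21.2 − 22.7 = -1.5
x=55: ŷ = -1.8 + 0.7·55 = 36.7; r = 36.2 − 36.7 = -0.5
Largest |r| is 3 at x = 20, residual 3.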